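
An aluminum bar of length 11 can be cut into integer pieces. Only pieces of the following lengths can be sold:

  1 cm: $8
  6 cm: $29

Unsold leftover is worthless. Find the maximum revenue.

88

Consider every possible first cut. r[k] is the best of p[i]+r[k−i] over all sellable i≤k.
r[1] = 8
r[2] = 16  (first piece 1, then r[1]=8)
r[3] = 24  (first piece 1, then r[2]=16)
r[4] = 32  (first piece 1, then r[3]=24)
r[5] = 40  (first piece 1, then r[4]=32)
r[6] = 48  (first piece 1, then r[5]=40)
r[7] = 56  (first piece 1, then r[6]=48)
r[8] = 64  (first piece 1, then r[7]=56)
r[9] = 72  (first piece 1, then r[8]=64)
r[10] = 80  (first piece 1, then r[9]=72)
r[11] = 88  (first piece 1, then r[10]=80)
One optimal cutting: 1 + 1 + 1 + 1 + 1 + 1 + 1 + 1 + 1 + 1 + 1 → $88.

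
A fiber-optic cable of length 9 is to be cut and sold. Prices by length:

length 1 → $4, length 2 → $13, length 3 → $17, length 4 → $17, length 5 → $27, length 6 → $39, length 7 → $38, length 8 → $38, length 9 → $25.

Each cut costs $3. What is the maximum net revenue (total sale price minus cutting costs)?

53

Build v[k] bottom-up: v[k] = max over allowed piece i of (p[i] + v[k−i]) − 3 per cut.
v[1] = 4
v[2] = 13
v[3] = 17
v[4] = 23  (first piece 2, then v[2]=13)
v[5] = 27  (first piece 2, then v[3]=17)
v[6] = 39
v[7] = 40  (first piece 1, then v[6]=39)
v[8] = 49  (first piece 2, then v[6]=39)
v[9] = 53  (first piece 3, then v[6]=39)
One optimal plan: pieces 6 + 3 (1 cut) → $56 − $3 = $53.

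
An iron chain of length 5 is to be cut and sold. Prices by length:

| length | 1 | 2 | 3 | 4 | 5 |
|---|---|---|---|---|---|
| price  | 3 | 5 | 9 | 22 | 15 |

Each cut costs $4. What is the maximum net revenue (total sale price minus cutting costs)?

Consider every possible first cut. v[k] is the best of p[i]+v[k−i] over all sellable i≤k, charging 4 whenever i<k.
v[1] = 3
v[2] = 5
v[3] = 9
v[4] = 22
v[5] = 21  (first piece 1, then v[4]=22)
One optimal plan: pieces 4 + 1 (1 cut) → $25 − $4 = $21.

21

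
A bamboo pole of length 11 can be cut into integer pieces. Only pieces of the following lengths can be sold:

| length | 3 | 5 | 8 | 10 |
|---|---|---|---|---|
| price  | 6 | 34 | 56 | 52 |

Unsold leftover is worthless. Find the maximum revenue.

Consider every possible first cut. f[k] is the best of p[i]+f[k−i] over all sellable i≤k.
f[1] = 0
f[2] = 0
f[3] = 6
f[4] = 6
f[5] = max(6+0, 34+0) = 34
f[6] = max(6+6, 34+0) = 34
f[7] = max(6+6, 34+0) = 34
f[8] = max(6+34, 34+6, 56+0) = 56
f[9] = max(6+34, 34+6, 56+0) = 56
f[10] = max(6+34, 34+34, 56+0, 52+0) = 68
f[11] = max(6+56, 34+34, 56+6, 52+0) = 68
One optimal cutting: pieces 5 + 5 with 1 foot of scrap → $68.

68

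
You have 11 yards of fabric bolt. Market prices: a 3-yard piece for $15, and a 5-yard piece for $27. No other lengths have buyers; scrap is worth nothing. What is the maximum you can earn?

57

Build f[k] bottom-up: f[k] = max over allowed piece i of (p[i] + f[k−i]).
f[1] = 0
f[2] = 0
f[3] = 15
f[4] = 15
f[5] = 27
f[6] = 30  (first piece 3, then f[3]=15)
f[7] = 30
f[8] = 42  (first piece 3, then f[5]=27)
f[9] = 45  (first piece 3, then f[6]=30)
f[10] = 54  (first piece 5, then f[5]=27)
f[11] = 57  (first piece 3, then f[8]=42)
One optimal cutting: 5 + 3 + 3 → $57.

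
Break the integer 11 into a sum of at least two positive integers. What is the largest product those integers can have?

54

Define P[k] = max over 1≤i<k of i · max(k−i, P[k−i]); the inner max lets the remainder stay uncut if that's better.
P[2] = 1·max(1,0) = 1·1 = 1
P[3] = 1·max(2,1) = 1·2 = 2
P[4] = 2·max(2,1) = 2·2 = 4
P[5] = 2·max(3,2) = 2·3 = 6
P[6] = 3·max(3,2) = 3·3 = 9
P[7] = 2·max(5,6) = 2·6 = 12
P[8] = 2·max(6,9) = 2·9 = 18
P[9] = 3·max(6,9) = 3·9 = 27
P[10] = 2·max(8,18) = 2·18 = 36
P[11] = 2·max(9,27) = 2·27 = 54
One optimal split: 3 + 3 + 3 + 2; product 3·3·3·2 = 54.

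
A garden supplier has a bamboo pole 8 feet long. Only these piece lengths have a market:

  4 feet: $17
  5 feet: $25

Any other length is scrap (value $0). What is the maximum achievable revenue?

Let r[k] be the best obtainable value from length k. For each k, try every first piece i and keep the best of price[i] + r[k−i].
r[1] = 0
r[2] = 0
r[3] = 0
r[4] = 17
r[5] = 25
r[6] = 25
r[7] = 25
r[8] = 34  (first piece 4, then r[4]=17)
One optimal cutting: 4 + 4 → $34.

34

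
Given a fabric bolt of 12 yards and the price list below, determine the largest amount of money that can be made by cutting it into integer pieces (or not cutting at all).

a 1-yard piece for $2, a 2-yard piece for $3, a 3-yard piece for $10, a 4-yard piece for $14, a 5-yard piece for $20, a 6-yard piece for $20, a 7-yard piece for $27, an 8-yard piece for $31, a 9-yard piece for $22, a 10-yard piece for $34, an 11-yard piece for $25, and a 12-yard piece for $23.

47

Let best[k] be the best obtainable value from length k. For each k, try every first piece i and keep the best of price[i] + best[k−i].
best[1] = 2
best[2] = 4  (first piece 1, then best[1]=2)
best[3] = 10
best[4] = 14
best[5] = 20
best[6] = 22  (first piece 1, then best[5]=20)
best[7] = 27
best[8] = 31
best[9] = 34  (first piece 4, then best[5]=20)
best[10] = 40  (first piece 5, then best[5]=20)
best[11] = 42  (first piece 1, then best[10]=40)
best[12] = 47  (first piece 5, then best[7]=27)
One optimal cutting: 7 + 5 → $27 + $20 = $47.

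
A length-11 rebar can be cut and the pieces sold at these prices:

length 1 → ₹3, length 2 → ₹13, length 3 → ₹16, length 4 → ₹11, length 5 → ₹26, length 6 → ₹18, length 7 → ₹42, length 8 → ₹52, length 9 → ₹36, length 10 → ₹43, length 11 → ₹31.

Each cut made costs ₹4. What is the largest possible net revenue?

64

Build v[k] bottom-up: v[k] = max over allowed piece i of (p[i] + v[k−i]) − 4 per cut.
v[1] = 3
v[2] = 13
v[3] = 16
v[4] = 22  (first piece 2, then v[2]=13)
v[5] = 26
v[6] = 31  (first piece 2, then v[4]=22)
v[7] = 42
v[8] = 52
v[9] = 51  (first piece 1, then v[8]=52)
v[10] = 61  (first piece 2, then v[8]=52)
v[11] = 64  (first piece 3, then v[8]=52)
One optimal plan: pieces 8 + 3 (1 cut) → ₹68 − ₹4 = ₹64.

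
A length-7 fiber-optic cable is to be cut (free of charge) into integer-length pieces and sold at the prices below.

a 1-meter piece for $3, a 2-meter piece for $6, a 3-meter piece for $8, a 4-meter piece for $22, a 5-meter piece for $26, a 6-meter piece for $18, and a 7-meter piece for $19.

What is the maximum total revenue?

32

Build v[k] bottom-up: v[k] = max over allowed piece i of (p[i] + v[k−i]).
v[1] = 3
v[2] = max(3+3, 6+0) = 6
v[3] = max(3+6, 6+3, 8+0) = 9
v[4] = max(3+9, 6+6, 8+3, 22+0) = 22
v[5] = max(3+22, 6+9, 8+6, 22+3, 26+0) = 26
v[6] = max(3+26, 6+22, 8+9, 22+6, 26+3, 18+0) = 29
v[7] = max(3+29, 6+26, 8+22, …, 18+3, 19+0) = 32
One optimal cutting: 5 + 1 + 1 → $26 + $3 + $3 = $32.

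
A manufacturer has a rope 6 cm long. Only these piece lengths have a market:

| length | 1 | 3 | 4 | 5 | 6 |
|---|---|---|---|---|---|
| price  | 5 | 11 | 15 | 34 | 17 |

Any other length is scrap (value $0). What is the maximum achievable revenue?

Let best[k] be the best obtainable value from length k. For each k, try every first piece i and keep the best of price[i] + best[k−i].
best[1] = 5
best[2] = 10  (first piece 1, then best[1]=5)
best[3] = 15  (first piece 1, then best[2]=10)
best[4] = 20  (first piece 1, then best[3]=15)
best[5] = 34
best[6] = 39  (first piece 1, then best[5]=34)
One optimal cutting: 5 + 1 → $39.

39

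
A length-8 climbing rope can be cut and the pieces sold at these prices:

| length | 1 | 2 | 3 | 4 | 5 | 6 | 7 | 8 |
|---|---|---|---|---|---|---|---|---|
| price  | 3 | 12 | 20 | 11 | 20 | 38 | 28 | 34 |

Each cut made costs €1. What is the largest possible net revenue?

Let v[k] be the best obtainable value from length k. For each k, try every first piece i and keep the best of price[i] + v[k−i] minus the 1 cut fee when i<k.
v[1] = 3
v[2] = max(3+3-1, 12+0) = 12
v[3] = max(3+12-1, 12+3-1, 20+0) = 20
v[4] = max(3+20-1, 12+12-1, 20+3-1, 11+0) = 23
v[5] = max(3+23-1, 12+20-1, 20+12-1, 11+3-1, 20+0) = 31
v[6] = max(3+31-1, 12+23-1, 20+20-1, 11+12-1, 20+3-1, 38+0) = 39
v[7] = max(3+39-1, 12+31-1, 20+23-1, …, 38+3-1, 28+0) = 42
v[8] = max(3+42-1, 12+39-1, 20+31-1, …, 28+3-1, 34+0) = 50
One optimal plan: pieces 3 + 3 + 2 (2 cuts) → €52 − €2 = €50.

50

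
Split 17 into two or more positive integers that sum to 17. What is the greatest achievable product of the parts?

486

Let P[k] be the best product for length k (with at least one cut). For each first piece i, the rest contributes max(k−i, P[k−i]).
P[2] = 1*max(1,0) = 1*1 = 1
P[3] = 1*max(2,1) = 1*2 = 2
P[4] = 2*max(2,1) = 2*2 = 4
P[5] = 2*max(3,2) = 2*3 = 6
P[6] = 3*max(3,2) = 3*3 = 9
P[7] = 2*max(5,6) = 2*6 = 12
P[8] = 2*max(6,9) = 2*9 = 18
P[9] = 3*max(6,9) = 3*9 = 27
P[10] = 2*max(8,18) = 2*18 = 36
P[11] = 2*max(9,27) = 2*27 = 54
P[12] = 3*max(9,27) = 3*27 = 81
P[13] = 2*max(11,54) = 2*54 = 108
P[14] = 2*max(12,81) = 2*81 = 162
P[15] = 3*max(12,81) = 3*81 = 243
P[16] = 2*max(14,162) = 2*162 = 324
P[17] = 2*max(15,243) = 2*243 = 486
One optimal split: 3 + 3 + 3 + 3 + 3 + 2; product 3*3*3*3*3*2 = 486.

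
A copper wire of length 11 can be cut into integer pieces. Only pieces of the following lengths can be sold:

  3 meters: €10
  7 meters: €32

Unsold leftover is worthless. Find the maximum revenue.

42

Let r[k] be the best obtainable value from length k. For each k, try every first piece i and keep the best of price[i] + r[k−i].
r[1] = 0
r[2] = 0
r[3] = 10
r[4] = 10
r[5] = 10
r[6] = 20  (first piece 3, then r[3]=10)
r[7] = 32
r[8] = 32
r[9] = 32
r[10] = 42  (first piece 3, then r[7]=32)
r[11] = 42
One optimal cutting: pieces 7 + 3 with 1 meter of scrap → €42.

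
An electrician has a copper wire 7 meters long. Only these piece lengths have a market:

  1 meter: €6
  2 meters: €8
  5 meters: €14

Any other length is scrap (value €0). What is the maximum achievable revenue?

Consider every possible first cut. r[k] is the best of p[i]+r[k−i] over all sellable i≤k.
r[1] = 6
r[2] = max(6+6, 8+0) = 12
r[3] = max(6+12, 8+6) = 18
r[4] = max(6+18, 8+12) = 24
r[5] = max(6+24, 8+18, 14+0) = 30
r[6] = max(6+30, 8+24, 14+6) = 36
r[7] = max(6+36, 8+30, 14+12) = 42
One optimal cutting: 1 + 1 + 1 + 1 + 1 + 1 + 1 → €42.

42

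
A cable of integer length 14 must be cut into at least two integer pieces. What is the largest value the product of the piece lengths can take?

162

Fill P[k] for k=2..14: at each k try every first piece i and multiply by the better of (k−i) uncut or P[k−i].
P[2] = 1×max(1,0) = 1×1 = 1
P[3] = 1×max(2,1) = 1×2 = 2
P[4] = 2×max(2,1) = 2×2 = 4
P[5] = 2×max(3,2) = 2×3 = 6
P[6] = 3×max(3,2) = 3×3 = 9
P[7] = 2×max(5,6) = 2×6 = 12
P[8] = 2×max(6,9) = 2×9 = 18
P[9] = 3×max(6,9) = 3×9 = 27
P[10] = 2×max(8,18) = 2×18 = 36
P[11] = 2×max(9,27) = 2×27 = 54
P[12] = 3×max(9,27) = 3×27 = 81
P[13] = 2×max(11,54) = 2×54 = 108
P[14] = 2×max(12,81) = 2×81 = 162
One optimal split: 3 + 3 + 3 + 3 + 2; product 3×3×3×3×2 = 162.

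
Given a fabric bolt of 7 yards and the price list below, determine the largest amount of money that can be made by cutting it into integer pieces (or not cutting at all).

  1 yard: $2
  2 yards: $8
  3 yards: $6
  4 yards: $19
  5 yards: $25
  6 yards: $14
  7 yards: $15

Consider every possible first cut. v[k] is the best of p[i]+v[k−i] over all sellable i≤k.
v[1] = 2
v[2] = 8
v[3] = 10  (first piece 1, then v[2]=8)
v[4] = 19
v[5] = 25
v[6] = 27  (first piece 1, then v[5]=25)
v[7] = 33  (first piece 2, then v[5]=25)
One optimal cutting: 5 + 2 → $25 + $8 = $33.

33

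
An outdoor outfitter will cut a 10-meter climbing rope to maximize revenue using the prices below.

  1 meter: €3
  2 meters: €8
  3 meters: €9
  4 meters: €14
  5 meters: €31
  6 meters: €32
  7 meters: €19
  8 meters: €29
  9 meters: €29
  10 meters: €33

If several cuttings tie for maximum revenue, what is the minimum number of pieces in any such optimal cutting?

Let r[k] be the best obtainable value from length k. For each k, try every first piece i and keep the best of price[i] + r[k−i].
r[1] = 3
r[2] = max(3+3, 8+0) = 8
r[3] = max(3+8, 8+3, 9+0) = 11
r[4] = max(3+11, 8+8, 9+3, 14+0) = 16
r[5] = max(3+16, 8+11, 9+8, 14+3, 31+0) = 31
r[6] = max(3+31, 8+16, 9+11, 14+8, 31+3, 32+0) = 34
r[7] = max(3+34, 8+31, 9+16, …, 32+3, 19+0) = 39
r[8] = max(3+39, 8+34, 9+31, …, 19+3, 29+0) = 42
r[9] = max(3+42, 8+39, 9+34, …, 29+3, 29+0) = 47
r[10] = max(3+47, 8+42, 9+39, …, 29+3, 33+0) = 62
Maximum revenue is €62.
Now minimize piece count subject to staying optimal: for each k, pieces[k] = 1 + min over i with p[i]+r[k−i]=r[k] of pieces[k−i].
pieces[7] = 2
pieces[8] = 3
pieces[9] = 3
pieces[10] = 2

2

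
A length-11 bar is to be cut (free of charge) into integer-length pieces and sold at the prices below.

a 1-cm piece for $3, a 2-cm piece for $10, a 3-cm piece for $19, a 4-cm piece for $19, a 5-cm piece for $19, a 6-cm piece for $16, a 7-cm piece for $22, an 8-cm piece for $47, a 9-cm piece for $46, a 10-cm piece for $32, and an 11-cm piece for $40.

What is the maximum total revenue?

Build R[k] bottom-up: R[k] = max over allowed piece i of (p[i] + R[k−i]).
R[1] = 3
R[2] = 10
R[3] = 19
R[4] = 22  (first piece 1, then R[3]=19)
R[5] = 29  (first piece 2, then R[3]=19)
R[6] = 38  (first piece 3, then R[3]=19)
R[7] = 41  (first piece 1, then R[6]=38)
R[8] = 48  (first piece 2, then R[6]=38)
R[9] = 57  (first piece 3, then R[6]=38)
R[10] = 60  (first piece 1, then R[9]=57)
R[11] = 67  (first piece 2, then R[9]=57)
One optimal cutting: 3 + 3 + 3 + 2 → $19 + $19 + $19 + $10 = $67.

67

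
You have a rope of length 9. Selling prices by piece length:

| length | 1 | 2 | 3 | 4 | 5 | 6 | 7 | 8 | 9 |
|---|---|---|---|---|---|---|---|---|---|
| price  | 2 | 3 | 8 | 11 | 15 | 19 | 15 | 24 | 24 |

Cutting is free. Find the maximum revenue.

27

Consider every possible first cut. R[k] is the best of p[i]+R[k−i] over all sellable i≤k.
R[1] = 2
R[2] = max(2+2, 3+0) = 4
R[3] = max(2+4, 3+2, 8+0) = 8
R[4] = max(2+8, 3+4, 8+2, 11+0) = 11
R[5] = max(2+11, 3+8, 8+4, 11+2, 15+0) = 15
R[6] = max(2+15, 3+11, 8+8, 11+4, 15+2, 19+0) = 19
R[7] = max(2+19, 3+15, 8+11, …, 19+2, 15+0) = 21
R[8] = max(2+21, 3+19, 8+15, …, 15+2, 24+0) = 24
R[9] = max(2+24, 3+21, 8+19, …, 24+2, 24+0) = 27
One optimal cutting: 6 + 3 → $19 + $8 = $27.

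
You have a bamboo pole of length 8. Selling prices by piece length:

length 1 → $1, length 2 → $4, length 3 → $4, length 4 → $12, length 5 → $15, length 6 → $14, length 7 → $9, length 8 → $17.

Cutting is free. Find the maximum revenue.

Build R[k] bottom-up: R[k] = max over allowed piece i of (p[i] + R[k−i]).
R[1] = 1
R[2] = max(1+1, 4+0) = 4
R[3] = max(1+4, 4+1, 4+0) = 5
R[4] = max(1+5, 4+4, 4+1, 12+0) = 12
R[5] = max(1+12, 4+5, 4+4, 12+1, 15+0) = 15
R[6] = max(1+15, 4+12, 4+5, 12+4, 15+1, 14+0) = 16
R[7] = max(1+16, 4+15, 4+12, …, 14+1, 9+0) = 19
R[8] = max(1+19, 4+16, 4+15, …, 9+1, 17+0) = 24
One optimal cutting: 4 + 4 → $12 + $12 = $24.

24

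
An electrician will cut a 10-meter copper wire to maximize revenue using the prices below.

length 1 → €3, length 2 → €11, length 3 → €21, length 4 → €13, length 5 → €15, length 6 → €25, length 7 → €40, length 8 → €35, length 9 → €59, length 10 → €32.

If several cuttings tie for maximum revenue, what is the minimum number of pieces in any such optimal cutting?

4

Let r[k] be the best obtainable value from length k. For each k, try every first piece i and keep the best of price[i] + r[k−i].
r[1] = 3
r[2] = 11
r[3] = 21
r[4] = 24  (first piece 1, then r[3]=21)
r[5] = 32  (first piece 2, then r[3]=21)
r[6] = 42  (first piece 3, then r[3]=21)
r[7] = 45  (first piece 1, then r[6]=42)
r[8] = 53  (first piece 2, then r[6]=42)
r[9] = 63  (first piece 3, then r[6]=42)
r[10] = 66  (first piece 1, then r[9]=63)
Maximum revenue is €66.
Now minimize piece count subject to staying optimal: for each k, pieces[k] = 1 + min over i with p[i]+r[k−i]=r[k] of pieces[k−i].
pieces[7] = 3
pieces[8] = 3
pieces[9] = 3
pieces[10] = 4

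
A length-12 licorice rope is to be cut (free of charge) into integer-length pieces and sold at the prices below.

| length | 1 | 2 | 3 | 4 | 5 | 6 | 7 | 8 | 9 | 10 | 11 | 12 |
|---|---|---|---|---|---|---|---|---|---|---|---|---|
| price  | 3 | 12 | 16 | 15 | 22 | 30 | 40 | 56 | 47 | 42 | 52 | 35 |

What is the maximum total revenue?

Consider every possible first cut. R[k] is the best of p[i]+R[k−i] over all sellable i≤k.
R[1] = 3
R[2] = 12
R[3] = 16
R[4] = 24  (first piece 2, then R[2]=12)
R[5] = 28  (first piece 2, then R[3]=16)
R[6] = 36  (first piece 2, then R[4]=24)
R[7] = 40  (first piece 2, then R[5]=28)
R[8] = 56
R[9] = 59  (first piece 1, then R[8]=56)
R[10] = 68  (first piece 2, then R[8]=56)
R[11] = 72  (first piece 3, then R[8]=56)
R[12] = 80  (first piece 2, then R[10]=68)
One optimal cutting: 8 + 2 + 2 → ¢56 + ¢12 + ¢12 = ¢80.

80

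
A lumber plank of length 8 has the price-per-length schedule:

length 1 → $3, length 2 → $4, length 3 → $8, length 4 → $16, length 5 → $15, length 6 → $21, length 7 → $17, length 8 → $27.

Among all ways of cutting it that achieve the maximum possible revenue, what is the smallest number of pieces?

Build r[k] bottom-up: r[k] = max over allowed piece i of (p[i] + r[k−i]).
r[1] = 3
r[2] = 6  (first piece 1, then r[1]=3)
r[3] = 9  (first piece 1, then r[2]=6)
r[4] = 16
r[5] = 19  (first piece 1, then r[4]=16)
r[6] = 22  (first piece 1, then r[5]=19)
r[7] = 25  (first piece 1, then r[6]=22)
r[8] = 32  (first piece 4, then r[4]=16)
Maximum revenue is $32.
Now minimize piece count subject to staying optimal: for each k, pieces[k] = 1 + min over i with p[i]+r[k−i]=r[k] of pieces[k−i].
pieces[5] = 2
pieces[6] = 3
pieces[7] = 4
pieces[8] = 2

2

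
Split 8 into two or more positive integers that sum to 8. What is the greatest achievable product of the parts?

Fill m[k] for k=2..8: at each k try every first piece i and multiply by the better of (k−i) uncut or m[k−i].
m[2] = 1*max(1,0) = 1*1 = 1
m[3] = max(1*2, 2*1) = 2
m[4] = max(1*3, 2*2, 3*1) = 4
m[5] = max(1*4, 2*3, 3*2, 4*1) = 6
m[6] = max(1*6, 2*4, 3*3, 4*2, 5*1) = 9
m[7] = max(1*9, 2*6, 3*4, 4*3, 5*2, 6*1) = 12
m[8] = max(1*12, 2*9, 3*6, …, 6*2, 7*1) = 18
One optimal split: 3 + 3 + 2; product 3*3*2 = 18.

18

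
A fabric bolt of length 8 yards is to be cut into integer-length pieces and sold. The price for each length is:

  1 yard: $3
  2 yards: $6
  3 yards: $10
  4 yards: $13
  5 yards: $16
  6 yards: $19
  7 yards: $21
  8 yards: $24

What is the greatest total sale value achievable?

Consider every possible first cut. v[k] is the best of p[i]+v[k−i] over all sellable i≤k.
v[1] = 3
v[2] = 6  (first piece 1, then v[1]=3)
v[3] = 10
v[4] = 13  (first piece 1, then v[3]=10)
v[5] = 16  (first piece 1, then v[4]=13)
v[6] = 20  (first piece 3, then v[3]=10)
v[7] = 23  (first piece 1, then v[6]=20)
v[8] = 26  (first piece 1, then v[7]=23)
One optimal cutting: 3 + 3 + 1 + 1 → $10 + $10 + $3 + $3 = $26.

26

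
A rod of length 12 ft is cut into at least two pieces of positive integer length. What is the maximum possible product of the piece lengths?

Fill m[k] for k=2..12: at each k try every first piece i and multiply by the better of (k−i) uncut or m[k−i].
m[2] = 1×max(1,0) = 1×1 = 1
m[3] = 1×max(2,1) = 1×2 = 2
m[4] = 2×max(2,1) = 2×2 = 4
m[5] = 2×max(3,2) = 2×3 = 6
m[6] = 3×max(3,2) = 3×3 = 9
m[7] = 2×max(5,6) = 2×6 = 12
m[8] = 2×max(6,9) = 2×9 = 18
m[9] = 3×max(6,9) = 3×9 = 27
m[10] = 2×max(8,18) = 2×18 = 36
m[11] = 2×max(9,27) = 2×27 = 54
m[12] = 3×max(9,27) = 3×27 = 81
One optimal split: 3 + 3 + 3 + 3; product 3×3×3×3 = 81.

81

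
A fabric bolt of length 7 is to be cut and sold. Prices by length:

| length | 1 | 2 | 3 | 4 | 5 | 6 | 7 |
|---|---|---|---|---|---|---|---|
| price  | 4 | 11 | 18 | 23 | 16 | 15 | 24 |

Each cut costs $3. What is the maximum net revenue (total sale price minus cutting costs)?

Let net[k] be the best obtainable value from length k. For each k, try every first piece i and keep the best of price[i] + net[k−i] minus the 3 cut fee when i<k.
net[1] = 4
net[2] = 11
net[3] = 18
net[4] = 23
net[5] = 26  (first piece 2, then net[3]=18)
net[6] = 33  (first piece 3, then net[3]=18)
net[7] = 38  (first piece 3, then net[4]=23)
One optimal plan: pieces 4 + 3 (1 cut) → $41 − $3 = $38.

38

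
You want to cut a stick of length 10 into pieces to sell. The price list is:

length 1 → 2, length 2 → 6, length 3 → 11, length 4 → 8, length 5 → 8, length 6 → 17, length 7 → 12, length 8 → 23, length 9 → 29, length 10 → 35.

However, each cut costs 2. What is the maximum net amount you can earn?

Consider every possible first cut. net[k] is the best of p[i]+net[k−i] over all sellable i≤k, charging 2 whenever i<k.
net[1] = 2
net[2] = max(2+2-2, 6+0) = 6
net[3] = max(2+6-2, 6+2-2, 11+0) = 11
net[4] = max(2+11-2, 6+6-2, 11+2-2, 8+0) = 11
net[5] = max(2+11-2, 6+11-2, 11+6-2, 8+2-2, 8+0) = 15
net[6] = max(2+15-2, 6+11-2, 11+11-2, 8+6-2, 8+2-2, 17+0) = 20
net[7] = max(2+20-2, 6+15-2, 11+11-2, …, 17+2-2, 12+0) = 20
net[8] = max(2+20-2, 6+20-2, 11+15-2, …, 12+2-2, 23+0) = 24
net[9] = max(2+24-2, 6+20-2, 11+20-2, …, 23+2-2, 29+0) = 29
net[10] = max(2+29-2, 6+24-2, 11+20-2, …, 29+2-2, 35+0) = 35
Best is to make no cuts and sell whole for 35.

35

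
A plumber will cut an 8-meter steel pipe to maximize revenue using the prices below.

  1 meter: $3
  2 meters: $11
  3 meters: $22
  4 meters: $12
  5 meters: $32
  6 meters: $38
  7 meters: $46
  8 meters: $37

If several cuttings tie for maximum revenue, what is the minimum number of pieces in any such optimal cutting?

Let r[k] be the best obtainable value from length k. For each k, try every first piece i and keep the best of price[i] + r[k−i].
r[1] = 3
r[2] = max(3+3, 11+0) = 11
r[3] = max(3+11, 11+3, 22+0) = 22
r[4] = max(3+22, 11+11, 22+3, 12+0) = 25
r[5] = max(3+25, 11+22, 22+11, 12+3, 32+0) = 33
r[6] = max(3+33, 11+25, 22+22, 12+11, 32+3, 38+0) = 44
r[7] = max(3+44, 11+33, 22+25, …, 38+3, 46+0) = 47
r[8] = max(3+47, 11+44, 22+33, …, 46+3, 37+0) = 55
Maximum revenue is $55.
Now minimize piece count subject to staying optimal: for each k, pieces[k] = 1 + min over i with p[i]+r[k−i]=r[k] of pieces[k−i].
pieces[5] = 2
pieces[6] = 2
pieces[7] = 3
pieces[8] = 3

3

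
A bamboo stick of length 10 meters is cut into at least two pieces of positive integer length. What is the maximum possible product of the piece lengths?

Define prod[k] = max over 1≤i<k of i · max(k−i, prod[k−i]); the inner max lets the remainder stay uncut if that's better.
prod[2] = 1×max(1,0) = 1×1 = 1
prod[3] = 1×max(2,1) = 1×2 = 2
prod[4] = 2×max(2,1) = 2×2 = 4
prod[5] = 2×max(3,2) = 2×3 = 6
prod[6] = 3×max(3,2) = 3×3 = 9
prod[7] = 2×max(5,6) = 2×6 = 12
prod[8] = 2×max(6,9) = 2×9 = 18
prod[9] = 3×max(6,9) = 3×9 = 27
prod[10] = 2×max(8,18) = 2×18 = 36
One optimal split: 3 + 3 + 2 + 2; product 3×3×2×2 = 36.

36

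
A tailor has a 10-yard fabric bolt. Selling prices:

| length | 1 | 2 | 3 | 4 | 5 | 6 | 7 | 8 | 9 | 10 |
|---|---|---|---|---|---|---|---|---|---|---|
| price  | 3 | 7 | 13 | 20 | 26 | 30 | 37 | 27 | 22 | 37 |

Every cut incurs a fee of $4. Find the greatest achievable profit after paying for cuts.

Let r[k] be the best obtainable value from length k. For each k, try every first piece i and keep the best of price[i] + r[k−i] minus the 4 cut fee when i<k.
r[1] = 3
r[2] = max(3+3-4, 7+0) = 7
r[3] = max(3+7-4, 7+3-4, 13+0) = 13
r[4] = max(3+13-4, 7+7-4, 13+3-4, 20+0) = 20
r[5] = max(3+20-4, 7+13-4, 13+7-4, 20+3-4, 26+0) = 26
r[6] = max(3+26-4, 7+20-4, 13+13-4, 20+7-4, 26+3-4, 30+0) = 30
r[7] = max(3+30-4, 7+26-4, 13+20-4, …, 30+3-4, 37+0) = 37
r[8] = max(3+37-4, 7+30-4, 13+26-4, …, 37+3-4, 27+0) = 36
r[9] = max(3+36-4, 7+37-4, 13+30-4, …, 27+3-4, 22+0) = 42
r[10] = max(3+42-4, 7+36-4, 13+37-4, …, 22+3-4, 37+0) = 48
One optimal plan: pieces 5 + 5 (1 cut) → $52 − $4 = $48.

48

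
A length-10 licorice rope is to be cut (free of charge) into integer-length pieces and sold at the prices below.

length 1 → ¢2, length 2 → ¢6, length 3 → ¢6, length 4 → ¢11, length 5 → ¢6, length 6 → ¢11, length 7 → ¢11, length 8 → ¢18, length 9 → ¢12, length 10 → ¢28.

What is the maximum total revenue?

Consider every possible first cut. v[k] is the best of p[i]+v[k−i] over all sellable i≤k.
v[1] = 2
v[2] = max(2+2, 6+0) = 6
v[3] = max(2+6, 6+2, 6+0) = 8
v[4] = max(2+8, 6+6, 6+2, 11+0) = 12
v[5] = max(2+12, 6+8, 6+6, 11+2, 6+0) = 14
v[6] = max(2+14, 6+12, 6+8, 11+6, 6+2, 11+0) = 18
v[7] = max(2+18, 6+14, 6+12, …, 11+2, 11+0) = 20
v[8] = max(2+20, 6+18, 6+14, …, 11+2, 18+0) = 24
v[9] = max(2+24, 6+20, 6+18, …, 18+2, 12+0) = 26
v[10] = max(2+26, 6+24, 6+20, …, 12+2, 28+0) = 30
One optimal cutting: 2 + 2 + 2 + 2 + 2 → ¢6 + ¢6 + ¢6 + ¢6 + ¢6 = ¢30.

30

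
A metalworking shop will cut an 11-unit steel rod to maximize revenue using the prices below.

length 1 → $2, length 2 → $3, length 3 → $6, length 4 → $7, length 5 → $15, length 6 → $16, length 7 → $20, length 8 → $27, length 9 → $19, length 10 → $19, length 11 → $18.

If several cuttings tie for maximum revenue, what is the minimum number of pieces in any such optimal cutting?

Build r[k] bottom-up: r[k] = max over allowed piece i of (p[i] + r[k−i]).
r[1] = 2
r[2] = max(2+2, 3+0) = 4
r[3] = max(2+4, 3+2, 6+0) = 6
r[4] = max(2+6, 3+4, 6+2, 7+0) = 8
r[5] = max(2+8, 3+6, 6+4, 7+2, 15+0) = 15
r[6] = max(2+15, 3+8, 6+6, 7+4, 15+2, 16+0) = 17
r[7] = max(2+17, 3+15, 6+8, …, 16+2, 20+0) = 20
r[8] = max(2+20, 3+17, 6+15, …, 20+2, 27+0) = 27
r[9] = max(2+27, 3+20, 6+17, …, 27+2, 19+0) = 29
r[10] = max(2+29, 3+27, 6+20, …, 19+2, 19+0) = 31
r[11] = max(2+31, 3+29, 6+27, …, 19+2, 18+0) = 33
Maximum revenue is $33.
Now minimize piece count subject to staying optimal: for each k, pieces[k] = 1 + min over i with p[i]+r[k−i]=r[k] of pieces[k−i].
pieces[8] = 1
pieces[9] = 2
pieces[10] = 3
pieces[11] = 2

2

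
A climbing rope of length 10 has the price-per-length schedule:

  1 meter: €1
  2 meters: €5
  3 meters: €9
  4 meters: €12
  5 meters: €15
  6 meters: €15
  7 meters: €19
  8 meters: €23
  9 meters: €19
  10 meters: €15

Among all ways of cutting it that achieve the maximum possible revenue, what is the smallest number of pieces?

2

Build r[k] bottom-up: r[k] = max over allowed piece i of (p[i] + r[k−i]).
r[1] = 1
r[2] = 5
r[3] = 9
r[4] = 12
r[5] = 15
r[6] = 18  (first piece 3, then r[3]=9)
r[7] = 21  (first piece 3, then r[4]=12)
r[8] = 24  (first piece 3, then r[5]=15)
r[9] = 27  (first piece 3, then r[6]=18)
r[10] = 30  (first piece 3, then r[7]=21)
Maximum revenue is €30.
Now minimize piece count subject to staying optimal: for each k, pieces[k] = 1 + min over i with p[i]+r[k−i]=r[k] of pieces[k−i].
pieces[7] = 2
pieces[8] = 2
pieces[9] = 2
pieces[10] = 2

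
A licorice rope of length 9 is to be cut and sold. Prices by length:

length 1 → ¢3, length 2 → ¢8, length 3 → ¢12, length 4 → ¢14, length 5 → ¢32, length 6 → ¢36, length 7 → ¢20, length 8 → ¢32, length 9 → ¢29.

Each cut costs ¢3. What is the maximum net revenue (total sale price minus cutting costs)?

45

Build net[k] bottom-up: net[k] = max over allowed piece i of (p[i] + net[k−i]) − 3 per cut.
net[1] = 3
net[2] = max(3+3-3, 8+0) = 8
net[3] = max(3+8-3, 8+3-3, 12+0) = 12
net[4] = max(3+12-3, 8+8-3, 12+3-3, 14+0) = 14
net[5] = max(3+14-3, 8+12-3, 12+8-3, 14+3-3, 32+0) = 32
net[6] = max(3+32-3, 8+14-3, 12+12-3, 14+8-3, 32+3-3, 36+0) = 36
net[7] = max(3+36-3, 8+32-3, 12+14-3, …, 36+3-3, 20+0) = 37
net[8] = max(3+37-3, 8+36-3, 12+32-3, …, 20+3-3, 32+0) = 41
net[9] = max(3+41-3, 8+37-3, 12+36-3, …, 32+3-3, 29+0) = 45
One optimal plan: pieces 6 + 3 (1 cut) → ¢48 − ¢3 = ¢45.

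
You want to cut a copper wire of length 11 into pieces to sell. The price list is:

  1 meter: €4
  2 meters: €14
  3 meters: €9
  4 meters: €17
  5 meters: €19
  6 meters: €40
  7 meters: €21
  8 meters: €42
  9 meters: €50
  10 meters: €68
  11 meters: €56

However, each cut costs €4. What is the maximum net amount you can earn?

Consider every possible first cut. net[k] is the best of p[i]+net[k−i] over all sellable i≤k, charging 4 whenever i<k.
net[1] = 4
net[2] = max(4+4-4, 14+0) = 14
net[3] = max(4+14-4, 14+4-4, 9+0) = 14
net[4] = max(4+14-4, 14+14-4, 9+4-4, 17+0) = 24
net[5] = max(4+24-4, 14+14-4, 9+14-4, 17+4-4, 19+0) = 24
net[6] = max(4+24-4, 14+24-4, 9+14-4, 17+14-4, 19+4-4, 40+0) = 40
net[7] = max(4+40-4, 14+24-4, 9+24-4, …, 40+4-4, 21+0) = 40
net[8] = max(4+40-4, 14+40-4, 9+24-4, …, 21+4-4, 42+0) = 50
net[9] = max(4+50-4, 14+40-4, 9+40-4, …, 42+4-4, 50+0) = 50
net[10] = max(4+50-4, 14+50-4, 9+40-4, …, 50+4-4, 68+0) = 68
net[11] = max(4+68-4, 14+50-4, 9+50-4, …, 68+4-4, 56+0) = 68
One optimal plan: pieces 10 + 1 (1 cut) → €72 − €4 = €68.

68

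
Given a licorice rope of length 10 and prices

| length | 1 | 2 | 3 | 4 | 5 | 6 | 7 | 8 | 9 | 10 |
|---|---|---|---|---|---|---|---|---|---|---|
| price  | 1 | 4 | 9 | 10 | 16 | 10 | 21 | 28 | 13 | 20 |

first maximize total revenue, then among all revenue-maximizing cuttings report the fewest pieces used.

Build r[k] bottom-up: r[k] = max over allowed piece i of (p[i] + r[k−i]).
r[1] = 1
r[2] = max(1+1, 4+0) = 4
r[3] = max(1+4, 4+1, 9+0) = 9
r[4] = max(1+9, 4+4, 9+1, 10+0) = 10
r[5] = max(1+10, 4+9, 9+4, 10+1, 16+0) = 16
r[6] = max(1+16, 4+10, 9+9, 10+4, 16+1, 10+0) = 18
r[7] = max(1+18, 4+16, 9+10, …, 10+1, 21+0) = 21
r[8] = max(1+21, 4+18, 9+16, …, 21+1, 28+0) = 28
r[9] = max(1+28, 4+21, 9+18, …, 28+1, 13+0) = 29
r[10] = max(1+29, 4+28, 9+21, …, 13+1, 20+0) = 32
Maximum revenue is ¢32.
Now minimize piece count subject to staying optimal: for each k, pieces[k] = 1 + min over i with p[i]+r[k−i]=r[k] of pieces[k−i].
pieces[7] = 1
pieces[8] = 1
pieces[9] = 2
pieces[10] = 2

2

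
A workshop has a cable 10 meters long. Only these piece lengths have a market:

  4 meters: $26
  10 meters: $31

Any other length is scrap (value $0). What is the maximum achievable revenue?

52

Consider every possible first cut. best[k] is the best of p[i]+best[k−i] over all sellable i≤k.
best[1] = 0
best[2] = 0
best[3] = 0
best[4] = 26
best[5] = 26
best[6] = 26
best[7] = 26
best[8] = 52  (first piece 4, then best[4]=26)
best[9] = 52
best[10] = max(26+26, 31+0) = 52
One optimal cutting: pieces 4 + 4 with 2 meters of scrap → $52.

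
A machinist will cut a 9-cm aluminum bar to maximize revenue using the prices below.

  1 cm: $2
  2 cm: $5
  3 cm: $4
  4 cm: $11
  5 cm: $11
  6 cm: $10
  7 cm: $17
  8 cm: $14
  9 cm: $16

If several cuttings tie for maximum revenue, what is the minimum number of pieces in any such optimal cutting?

Build r[k] bottom-up: r[k] = max over allowed piece i of (p[i] + r[k−i]).
r[1] = 2
r[2] = max(2+2, 5+0) = 5
r[3] = max(2+5, 5+2, 4+0) = 7
r[4] = max(2+7, 5+5, 4+2, 11+0) = 11
r[5] = max(2+11, 5+7, 4+5, 11+2, 11+0) = 13
r[6] = max(2+13, 5+11, 4+7, 11+5, 11+2, 10+0) = 16
r[7] = max(2+16, 5+13, 4+11, …, 10+2, 17+0) = 18
r[8] = max(2+18, 5+16, 4+13, …, 17+2, 14+0) = 22
r[9] = max(2+22, 5+18, 4+16, …, 14+2, 16+0) = 24
Maximum revenue is $24.
Now minimize piece count subject to staying optimal: for each k, pieces[k] = 1 + min over i with p[i]+r[k−i]=r[k] of pieces[k−i].
pieces[6] = 2
pieces[7] = 3
pieces[8] = 2
pieces[9] = 3

3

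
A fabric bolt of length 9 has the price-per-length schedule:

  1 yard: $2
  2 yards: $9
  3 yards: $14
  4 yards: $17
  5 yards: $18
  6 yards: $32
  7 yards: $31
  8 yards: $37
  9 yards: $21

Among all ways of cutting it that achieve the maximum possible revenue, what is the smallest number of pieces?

Consider every possible first cut. r[k] is the best of p[i]+r[k−i] over all sellable i≤k.
r[1] = 2
r[2] = max(2+2, 9+0) = 9
r[3] = max(2+9, 9+2, 14+0) = 14
r[4] = max(2+14, 9+9, 14+2, 17+0) = 18
r[5] = max(2+18, 9+14, 14+9, 17+2, 18+0) = 23
r[6] = max(2+23, 9+18, 14+14, 17+9, 18+2, 32+0) = 32
r[7] = max(2+32, 9+23, 14+18, …, 32+2, 31+0) = 34
r[8] = max(2+34, 9+32, 14+23, …, 31+2, 37+0) = 41
r[9] = max(2+41, 9+34, 14+32, …, 37+2, 21+0) = 46
Maximum revenue is $46.
Now minimize piece count subject to staying optimal: for each k, pieces[k] = 1 + min over i with p[i]+r[k−i]=r[k] of pieces[k−i].
pieces[6] = 1
pieces[7] = 2
pieces[8] = 2
pieces[9] = 2

2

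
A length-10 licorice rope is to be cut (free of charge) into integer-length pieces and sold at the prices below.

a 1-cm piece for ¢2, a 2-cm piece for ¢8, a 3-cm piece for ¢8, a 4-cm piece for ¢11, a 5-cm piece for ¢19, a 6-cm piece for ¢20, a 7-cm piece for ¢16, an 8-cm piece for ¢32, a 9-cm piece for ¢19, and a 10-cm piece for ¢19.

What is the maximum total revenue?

40

Build R[k] bottom-up: R[k] = max over allowed piece i of (p[i] + R[k−i]).
R[1] = 2
R[2] = 8
R[3] = 10  (first piece 1, then R[2]=8)
R[4] = 16  (first piece 2, then R[2]=8)
R[5] = 19
R[6] = 24  (first piece 2, then R[4]=16)
R[7] = 27  (first piece 2, then R[5]=19)
R[8] = 32  (first piece 2, then R[6]=24)
R[9] = 35  (first piece 2, then R[7]=27)
R[10] = 40  (first piece 2, then R[8]=32)
One optimal cutting: 2 + 2 + 2 + 2 + 2 → ¢8 + ¢8 + ¢8 + ¢8 + ¢8 = ¢40.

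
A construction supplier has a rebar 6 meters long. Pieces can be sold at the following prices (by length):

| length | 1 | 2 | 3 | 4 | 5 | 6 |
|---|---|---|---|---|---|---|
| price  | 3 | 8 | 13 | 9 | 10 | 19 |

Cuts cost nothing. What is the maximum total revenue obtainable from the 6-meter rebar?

Build best[k] bottom-up: best[k] = max over allowed piece i of (p[i] + best[k−i]).
best[1] = 3
best[2] = 8
best[3] = 13
best[4] = 16  (first piece 1, then best[3]=13)
best[5] = 21  (first piece 2, then best[3]=13)
best[6] = 26  (first piece 3, then best[3]=13)
One optimal cutting: 3 + 3 → ₹13 + ₹13 = ₹26.

26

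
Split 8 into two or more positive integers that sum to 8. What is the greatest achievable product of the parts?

18

Fill f[k] for k=2..8: at each k try every first piece i and multiply by the better of (k−i) uncut or f[k−i].
f[2] = 1*max(1,0) = 1*1 = 1
f[3] = 1*max(2,1) = 1*2 = 2
f[4] = 2*max(2,1) = 2*2 = 4
f[5] = 2*max(3,2) = 2*3 = 6
f[6] = 3*max(3,2) = 3*3 = 9
f[7] = 2*max(5,6) = 2*6 = 12
f[8] = 2*max(6,9) = 2*9 = 18
One optimal split: 3 + 3 + 2; product 3*3*2 = 18.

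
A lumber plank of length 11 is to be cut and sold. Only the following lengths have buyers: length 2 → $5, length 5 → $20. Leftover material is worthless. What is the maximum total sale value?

Let best[k] be the best obtainable value from length k. For each k, try every first piece i and keep the best of price[i] + best[k−i].
best[1] = 0
best[2] = 5
best[3] = 5
best[4] = 10  (first piece 2, then best[2]=5)
best[5] = max(5+5, 20+0) = 20
best[6] = max(5+10, 20+0) = 20
best[7] = max(5+20, 20+5) = 25
best[8] = max(5+20, 20+5) = 25
best[9] = max(5+25, 20+10) = 30
best[10] = max(5+25, 20+20) = 40
best[11] = max(5+30, 20+20) = 40
One optimal cutting: pieces 5 + 5 with 1 foot of scrap → $40.

40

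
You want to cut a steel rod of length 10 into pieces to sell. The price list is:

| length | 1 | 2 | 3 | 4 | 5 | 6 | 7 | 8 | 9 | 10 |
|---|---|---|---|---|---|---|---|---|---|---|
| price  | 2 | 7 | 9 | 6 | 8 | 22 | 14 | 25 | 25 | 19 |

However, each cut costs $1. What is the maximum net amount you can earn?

34

Consider every possible first cut. v[k] is the best of p[i]+v[k−i] over all sellable i≤k, charging 1 whenever i<k.
v[1] = 2
v[2] = max(2+2-1, 7+0) = 7
v[3] = max(2+7-1, 7+2-1, 9+0) = 9
v[4] = max(2+9-1, 7+7-1, 9+2-1, 6+0) = 13
v[5] = max(2+13-1, 7+9-1, 9+7-1, 6+2-1, 8+0) = 15
v[6] = max(2+15-1, 7+13-1, 9+9-1, 6+7-1, 8+2-1, 22+0) = 22
v[7] = max(2+22-1, 7+15-1, 9+13-1, …, 22+2-1, 14+0) = 23
v[8] = max(2+23-1, 7+22-1, 9+15-1, …, 14+2-1, 25+0) = 28
v[9] = max(2+28-1, 7+23-1, 9+22-1, …, 25+2-1, 25+0) = 30
v[10] = max(2+30-1, 7+28-1, 9+23-1, …, 25+2-1, 19+0) = 34
One optimal plan: pieces 6 + 2 + 2 (2 cuts) → $36 − $2 = $34.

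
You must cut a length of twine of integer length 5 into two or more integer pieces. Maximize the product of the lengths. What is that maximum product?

6

Fill P[k] for k=2..5: at each k try every first piece i and multiply by the better of (k−i) uncut or P[k−i].
P[2] = 1*max(1,0) = 1*1 = 1
P[3] = 1*max(2,1) = 1*2 = 2
P[4] = 2*max(2,1) = 2*2 = 4
P[5] = 2*max(3,2) = 2*3 = 6
One optimal split: 3 + 2; product 3*2 = 6.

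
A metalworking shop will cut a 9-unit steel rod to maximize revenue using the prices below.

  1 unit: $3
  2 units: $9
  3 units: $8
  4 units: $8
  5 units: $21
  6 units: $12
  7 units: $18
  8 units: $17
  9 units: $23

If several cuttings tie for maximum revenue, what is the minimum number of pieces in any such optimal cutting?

3

Let r[k] be the best obtainable value from length k. For each k, try every first piece i and keep the best of price[i] + r[k−i].
r[1] = 3
r[2] = max(3+3, 9+0) = 9
r[3] = max(3+9, 9+3, 8+0) = 12
r[4] = max(3+12, 9+9, 8+3, 8+0) = 18
r[5] = max(3+18, 9+12, 8+9, 8+3, 21+0) = 21
r[6] = max(3+21, 9+18, 8+12, 8+9, 21+3, 12+0) = 27
r[7] = max(3+27, 9+21, 8+18, …, 12+3, 18+0) = 30
r[8] = max(3+30, 9+27, 8+21, …, 18+3, 17+0) = 36
r[9] = max(3+36, 9+30, 8+27, …, 17+3, 23+0) = 39
Maximum revenue is $39.
Now minimize piece count subject to staying optimal: for each k, pieces[k] = 1 + min over i with p[i]+r[k−i]=r[k] of pieces[k−i].
pieces[6] = 3
pieces[7] = 2
pieces[8] = 4
pieces[9] = 3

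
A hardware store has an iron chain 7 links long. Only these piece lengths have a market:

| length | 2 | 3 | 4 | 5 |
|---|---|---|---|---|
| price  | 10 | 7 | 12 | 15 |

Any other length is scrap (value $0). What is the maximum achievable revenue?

30

Build r[k] bottom-up: r[k] = max over allowed piece i of (p[i] + r[k−i]).
r[1] = 0
r[2] = 10
r[3] = max(10+0, 7+0) = 10
r[4] = max(10+10, 7+0, 12+0) = 20
r[5] = max(10+10, 7+10, 12+0, 15+0) = 20
r[6] = max(10+20, 7+10, 12+10, 15+0) = 30
r[7] = max(10+20, 7+20, 12+10, 15+10) = 30
One optimal cutting: pieces 2 + 2 + 2 with 1 link of scrap → $30.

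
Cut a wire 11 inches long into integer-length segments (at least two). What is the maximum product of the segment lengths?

54

Define P[k] = max over 1≤i<k of i · max(k−i, P[k−i]); the inner max lets the remainder stay uncut if that's better.
P[2] = 1*max(1,0) = 1*1 = 1
P[3] = 1*max(2,1) = 1*2 = 2
P[4] = 2*max(2,1) = 2*2 = 4
P[5] = 2*max(3,2) = 2*3 = 6
P[6] = 3*max(3,2) = 3*3 = 9
P[7] = 2*max(5,6) = 2*6 = 12
P[8] = 2*max(6,9) = 2*9 = 18
P[9] = 3*max(6,9) = 3*9 = 27
P[10] = 2*max(8,18) = 2*18 = 36
P[11] = 2*max(9,27) = 2*27 = 54
One optimal split: 3 + 3 + 3 + 2; product 3*3*3*2 = 54.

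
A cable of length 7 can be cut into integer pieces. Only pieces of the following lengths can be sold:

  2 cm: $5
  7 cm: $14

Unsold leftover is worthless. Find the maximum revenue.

Consider every possible first cut. r[k] is the best of p[i]+r[k−i] over all sellable i≤k.
r[1] = 0
r[2] = 5
r[3] = 5
r[4] = 10  (first piece 2, then r[2]=5)
r[5] = 10
r[6] = 15  (first piece 2, then r[4]=10)
r[7] = max(5+10, 14+0) = 15
One optimal cutting: pieces 2 + 2 + 2 with 1 cm of scrap → $15.

15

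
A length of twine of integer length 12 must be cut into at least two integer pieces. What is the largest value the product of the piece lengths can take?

Define g[k] = max over 1≤i<k of i · max(k−i, g[k−i]); the inner max lets the remainder stay uncut if that's better.
g[2] = 1*max(1,0) = 1*1 = 1
g[3] = 1*max(2,1) = 1*2 = 2
g[4] = 2*max(2,1) = 2*2 = 4
g[5] = 2*max(3,2) = 2*3 = 6
g[6] = 3*max(3,2) = 3*3 = 9
g[7] = 2*max(5,6) = 2*6 = 12
g[8] = 2*max(6,9) = 2*9 = 18
g[9] = 3*max(6,9) = 3*9 = 27
g[10] = 2*max(8,18) = 2*18 = 36
g[11] = 2*max(9,27) = 2*27 = 54
g[12] = 3*max(9,27) = 3*27 = 81
One optimal split: 3 + 3 + 3 + 3; product 3*3*3*3 = 81.

81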